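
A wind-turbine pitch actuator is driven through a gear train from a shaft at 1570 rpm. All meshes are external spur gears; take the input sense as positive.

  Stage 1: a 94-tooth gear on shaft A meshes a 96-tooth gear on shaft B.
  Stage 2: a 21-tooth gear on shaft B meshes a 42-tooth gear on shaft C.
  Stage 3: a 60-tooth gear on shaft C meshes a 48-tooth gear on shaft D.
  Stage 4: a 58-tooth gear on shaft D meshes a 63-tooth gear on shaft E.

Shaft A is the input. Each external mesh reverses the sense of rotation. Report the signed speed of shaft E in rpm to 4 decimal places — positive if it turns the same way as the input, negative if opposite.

Stage 1 [94T→96T]: ω = 1570.0000×94/96 = 1537.2917 rpm, dir flips to −; running = −1537.2917
Stage 2 [21T→42T]: ω = 1537.2917×21/42 = 768.6458 rpm, dir flips to +; running = +768.6458
Stage 3 [60T→48T]: ω = 768.6458×60/48 = 960.8073 rpm, dir flips to −; running = −960.8073
Stage 4 [58T→63T]: ω = 960.8073×58/63 = 884.5527 rpm, dir flips to +; running = +884.5527

+884.5527 rpm (same as input, |ω| = 884.5527 rpm)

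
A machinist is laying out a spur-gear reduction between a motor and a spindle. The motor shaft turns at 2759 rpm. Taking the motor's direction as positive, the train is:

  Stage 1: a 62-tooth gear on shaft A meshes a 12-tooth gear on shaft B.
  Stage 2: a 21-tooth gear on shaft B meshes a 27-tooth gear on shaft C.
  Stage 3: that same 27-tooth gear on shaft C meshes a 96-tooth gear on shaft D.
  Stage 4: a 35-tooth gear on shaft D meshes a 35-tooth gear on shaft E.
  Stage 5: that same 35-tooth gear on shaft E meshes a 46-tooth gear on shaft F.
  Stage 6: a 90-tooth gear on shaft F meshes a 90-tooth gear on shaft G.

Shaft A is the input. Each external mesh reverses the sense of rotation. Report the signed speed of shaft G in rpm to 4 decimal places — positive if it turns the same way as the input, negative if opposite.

+2372.5776 rpm (same as input, |ω| = 2372.5776 rpm)

Stage 1 [62T→12T]: ω = 2759.0000×62/12 = 14254.8333 rpm, dir flips to −; running = −14254.8333
Stage 2 [21T→27T]: ω = 14254.8333×21/27 = 11087.0926 rpm, dir flips to +; running = +11087.0926
Stage 3 [27T→96T]: ω = 11087.0926×27/96 = 3118.2448 rpm, dir flips to −; running = −3118.2448
Stage 4 [35T→35T]: ω = 3118.2448×35/35 = 3118.2448 rpm, dir flips to +; running = +3118.2448
Stage 5 [35T→46T]: ω = 3118.2448×35/46 = 2372.5776 rpm, dir flips to −; running = −2372.5776
Stage 6 [90T→90T]: ω = 2372.5776×90/90 = 2372.5776 rpm, dir flips to +; running = +2372.5776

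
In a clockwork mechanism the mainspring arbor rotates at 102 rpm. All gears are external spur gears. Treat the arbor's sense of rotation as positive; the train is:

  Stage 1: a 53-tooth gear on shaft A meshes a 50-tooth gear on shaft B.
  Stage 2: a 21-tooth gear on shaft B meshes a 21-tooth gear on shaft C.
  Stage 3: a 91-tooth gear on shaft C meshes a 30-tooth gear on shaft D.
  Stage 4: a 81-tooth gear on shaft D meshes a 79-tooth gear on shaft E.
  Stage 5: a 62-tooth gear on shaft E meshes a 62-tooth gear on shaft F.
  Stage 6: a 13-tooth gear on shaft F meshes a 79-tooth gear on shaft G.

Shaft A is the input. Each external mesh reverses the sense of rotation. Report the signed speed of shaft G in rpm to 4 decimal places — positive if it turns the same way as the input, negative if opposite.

+55.3351 rpm (same as input, |ω| = 55.3351 rpm)

Stage 1 [53T→50T]: ω = 102.0000×53/50 = 108.1200 rpm, dir flips to −; running = −108.1200
Stage 2 [21T→21T]: ω = 108.1200×21/21 = 108.1200 rpm, dir flips to +; running = +108.1200
Stage 3 [91T→30T]: ω = 108.1200×91/30 = 327.9640 rpm, dir flips to −; running = −327.9640
Stage 4 [81T→79T]: ω = 327.9640×81/79 = 336.2669 rpm, dir flips to +; running = +336.2669
Stage 5 [62T→62T]: ω = 336.2669×62/62 = 336.2669 rpm, dir flips to −; running = −336.2669
Stage 6 [13T→79T]: ω = 336.2669×13/79 = 55.3351 rpm, dir flips to +; running = +55.3351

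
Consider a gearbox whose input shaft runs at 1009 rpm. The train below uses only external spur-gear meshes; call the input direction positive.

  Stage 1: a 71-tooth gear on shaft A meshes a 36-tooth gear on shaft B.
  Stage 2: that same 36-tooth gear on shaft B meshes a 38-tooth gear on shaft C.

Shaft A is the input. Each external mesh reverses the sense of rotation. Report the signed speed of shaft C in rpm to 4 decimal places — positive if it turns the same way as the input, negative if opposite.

Stage 1 [71T→36T]: ω = 1009.0000×71/36 = 1989.9722 rpm, dir flips to −; running = −1989.9722
Stage 2 [36T→38T]: ω = 1989.9722×36/38 = 1885.2368 rpm, dir flips to +; running = +1885.2368

+1885.2368 rpm (same as input, |ω| = 1885.2368 rpm)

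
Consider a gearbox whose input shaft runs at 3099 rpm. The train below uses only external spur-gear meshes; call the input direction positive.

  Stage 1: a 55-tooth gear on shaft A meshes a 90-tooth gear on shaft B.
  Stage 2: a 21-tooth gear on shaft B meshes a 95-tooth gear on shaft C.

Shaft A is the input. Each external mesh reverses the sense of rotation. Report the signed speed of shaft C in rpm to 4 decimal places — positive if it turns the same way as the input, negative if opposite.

+418.6368 rpm (same as input, |ω| = 418.6368 rpm)

Stage 1 [55T→90T]: ω = 3099.0000×55/90 = 1893.8333 rpm, dir flips to −; running = −1893.8333
Stage 2 [21T→95T]: ω = 1893.8333×21/95 = 418.6368 rpm, dir flips to +; running = +418.6368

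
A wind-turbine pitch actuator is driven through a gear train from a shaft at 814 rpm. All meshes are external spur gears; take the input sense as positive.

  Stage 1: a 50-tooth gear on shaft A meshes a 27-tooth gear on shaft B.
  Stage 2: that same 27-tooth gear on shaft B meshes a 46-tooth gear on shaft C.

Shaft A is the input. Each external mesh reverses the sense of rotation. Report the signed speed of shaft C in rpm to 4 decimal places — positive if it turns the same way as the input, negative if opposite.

+884.7826 rpm (same as input, |ω| = 884.7826 rpm)

Stage 1 [50T→27T]: ω = 814.0000×50/27 = 1507.4074 rpm, dir flips to −; running = −1507.4074
Stage 2 [27T→46T]: ω = 1507.4074×27/46 = 884.7826 rpm, dir flips to +; running = +884.7826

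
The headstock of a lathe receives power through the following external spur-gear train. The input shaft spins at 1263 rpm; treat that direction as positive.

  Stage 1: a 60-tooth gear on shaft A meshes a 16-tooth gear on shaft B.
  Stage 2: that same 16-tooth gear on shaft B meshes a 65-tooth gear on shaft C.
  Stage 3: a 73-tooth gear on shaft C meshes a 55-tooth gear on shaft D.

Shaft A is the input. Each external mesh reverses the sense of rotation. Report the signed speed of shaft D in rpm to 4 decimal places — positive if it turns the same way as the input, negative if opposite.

Stage 1 [60T→16T]: ω = 1263.0000×60/16 = 4736.2500 rpm, dir flips to −; running = −4736.2500
Stage 2 [16T→65T]: ω = 4736.2500×16/65 = 1165.8462 rpm, dir flips to +; running = +1165.8462
Stage 3 [73T→55T]: ω = 1165.8462×73/55 = 1547.3958 rpm, dir flips to −; running = −1547.3958

-1547.3958 rpm (opposite to input, |ω| = 1547.3958 rpm)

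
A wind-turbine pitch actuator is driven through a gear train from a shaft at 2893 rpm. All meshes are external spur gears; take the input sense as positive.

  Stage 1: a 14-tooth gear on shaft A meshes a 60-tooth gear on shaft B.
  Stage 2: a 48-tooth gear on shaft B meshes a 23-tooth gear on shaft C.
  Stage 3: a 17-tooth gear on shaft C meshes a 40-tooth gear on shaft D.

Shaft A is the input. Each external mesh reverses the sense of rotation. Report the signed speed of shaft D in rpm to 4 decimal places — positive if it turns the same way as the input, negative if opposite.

Stage 1 [14T→60T]: ω = 2893.0000×14/60 = 675.0333 rpm, dir flips to −; running = −675.0333
Stage 2 [48T→23T]: ω = 675.0333×48/23 = 1408.7652 rpm, dir flips to +; running = +1408.7652
Stage 3 [17T→40T]: ω = 1408.7652×17/40 = 598.7252 rpm, dir flips to −; running = −598.7252

-598.7252 rpm (opposite to input, |ω| = 598.7252 rpm)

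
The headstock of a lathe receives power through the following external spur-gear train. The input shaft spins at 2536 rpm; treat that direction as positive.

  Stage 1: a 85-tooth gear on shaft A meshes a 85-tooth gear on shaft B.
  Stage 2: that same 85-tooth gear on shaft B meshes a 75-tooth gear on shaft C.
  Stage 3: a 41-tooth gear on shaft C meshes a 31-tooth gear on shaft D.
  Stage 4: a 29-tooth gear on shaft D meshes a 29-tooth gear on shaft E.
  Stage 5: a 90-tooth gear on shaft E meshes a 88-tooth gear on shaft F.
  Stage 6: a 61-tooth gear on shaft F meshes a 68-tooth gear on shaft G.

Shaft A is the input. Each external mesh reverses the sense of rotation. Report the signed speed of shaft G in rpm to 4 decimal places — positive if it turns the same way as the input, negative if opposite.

+3487.4648 rpm (same as input, |ω| = 3487.4648 rpm)

Stage 1 [85T→85T]: ω = 2536.0000×85/85 = 2536.0000 rpm, dir flips to −; running = −2536.0000
Stage 2 [85T→75T]: ω = 2536.0000×85/75 = 2874.1333 rpm, dir flips to +; running = +2874.1333
Stage 3 [41T→31T]: ω = 2874.1333×41/31 = 3801.2731 rpm, dir flips to −; running = −3801.2731
Stage 4 [29T→29T]: ω = 3801.2731×29/29 = 3801.2731 rpm, dir flips to +; running = +3801.2731
Stage 5 [90T→88T]: ω = 3801.2731×90/88 = 3887.6657 rpm, dir flips to −; running = −3887.6657
Stage 6 [61T→68T]: ω = 3887.6657×61/68 = 3487.4648 rpm, dir flips to +; running = +3487.4648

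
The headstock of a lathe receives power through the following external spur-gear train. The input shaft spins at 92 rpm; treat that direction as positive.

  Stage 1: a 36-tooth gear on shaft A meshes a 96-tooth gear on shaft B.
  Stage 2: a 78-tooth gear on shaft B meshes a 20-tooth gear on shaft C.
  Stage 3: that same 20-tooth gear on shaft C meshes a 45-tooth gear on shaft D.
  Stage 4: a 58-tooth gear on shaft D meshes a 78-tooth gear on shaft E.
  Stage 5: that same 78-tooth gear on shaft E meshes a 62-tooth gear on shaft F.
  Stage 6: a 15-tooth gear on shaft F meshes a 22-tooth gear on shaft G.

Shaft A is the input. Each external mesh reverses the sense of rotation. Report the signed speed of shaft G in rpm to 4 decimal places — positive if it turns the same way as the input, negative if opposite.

Stage 1 [36T→96T]: ω = 92.0000×36/96 = 34.5000 rpm, dir flips to −; running = −34.5000
Stage 2 [78T→20T]: ω = 34.5000×78/20 = 134.5500 rpm, dir flips to +; running = +134.5500
Stage 3 [20T→45T]: ω = 134.5500×20/45 = 59.8000 rpm, dir flips to −; running = −59.8000
Stage 4 [58T→78T]: ω = 59.8000×58/78 = 44.4667 rpm, dir flips to +; running = +44.4667
Stage 5 [78T→62T]: ω = 44.4667×78/62 = 55.9419 rpm, dir flips to −; running = −55.9419
Stage 6 [15T→22T]: ω = 55.9419×15/22 = 38.1422 rpm, dir flips to +; running = +38.1422

+38.1422 rpm (same as input, |ω| = 38.1422 rpm)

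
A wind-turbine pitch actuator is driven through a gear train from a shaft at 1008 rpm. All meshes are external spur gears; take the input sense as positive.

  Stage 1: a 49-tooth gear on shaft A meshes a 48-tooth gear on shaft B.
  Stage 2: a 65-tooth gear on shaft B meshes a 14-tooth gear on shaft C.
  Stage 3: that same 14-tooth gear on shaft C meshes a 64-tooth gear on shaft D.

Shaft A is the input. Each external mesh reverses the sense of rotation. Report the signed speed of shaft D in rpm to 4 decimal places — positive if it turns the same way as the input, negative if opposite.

Stage 1 [49T→48T]: ω = 1008.0000×49/48 = 1029.0000 rpm, dir flips to −; running = −1029.0000
Stage 2 [65T→14T]: ω = 1029.0000×65/14 = 4777.5000 rpm, dir flips to +; running = +4777.5000
Stage 3 [14T→64T]: ω = 4777.5000×14/64 = 1045.0781 rpm, dir flips to −; running = −1045.0781

-1045.0781 rpm (opposite to input, |ω| = 1045.0781 rpm)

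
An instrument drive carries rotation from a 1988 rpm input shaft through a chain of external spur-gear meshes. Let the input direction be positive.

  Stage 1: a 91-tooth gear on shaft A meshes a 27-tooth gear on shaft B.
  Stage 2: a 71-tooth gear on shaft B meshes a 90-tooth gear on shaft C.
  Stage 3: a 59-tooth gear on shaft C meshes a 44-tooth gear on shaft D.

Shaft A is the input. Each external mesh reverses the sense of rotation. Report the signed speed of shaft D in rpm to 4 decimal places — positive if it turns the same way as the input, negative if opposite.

-7087.7629 rpm (opposite to input, |ω| = 7087.7629 rpm)

Stage 1 [91T→27T]: ω = 1988.0000×91/27 = 6700.2963 rpm, dir flips to −; running = −6700.2963
Stage 2 [71T→90T]: ω = 6700.2963×71/90 = 5285.7893 rpm, dir flips to +; running = +5285.7893
Stage 3 [59T→44T]: ω = 5285.7893×59/44 = 7087.7629 rpm, dir flips to −; running = −7087.7629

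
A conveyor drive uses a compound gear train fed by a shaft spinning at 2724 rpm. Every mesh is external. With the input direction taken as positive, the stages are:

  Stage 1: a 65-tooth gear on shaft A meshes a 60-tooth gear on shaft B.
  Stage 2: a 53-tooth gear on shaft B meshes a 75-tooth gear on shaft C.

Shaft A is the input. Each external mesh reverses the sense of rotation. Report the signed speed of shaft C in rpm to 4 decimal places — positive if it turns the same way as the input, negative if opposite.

Stage 1 [65T→60T]: ω = 2724.0000×65/60 = 2951.0000 rpm, dir flips to −; running = −2951.0000
Stage 2 [53T→75T]: ω = 2951.0000×53/75 = 2085.3733 rpm, dir flips to +; running = +2085.3733

+2085.3733 rpm (same as input, |ω| = 2085.3733 rpm)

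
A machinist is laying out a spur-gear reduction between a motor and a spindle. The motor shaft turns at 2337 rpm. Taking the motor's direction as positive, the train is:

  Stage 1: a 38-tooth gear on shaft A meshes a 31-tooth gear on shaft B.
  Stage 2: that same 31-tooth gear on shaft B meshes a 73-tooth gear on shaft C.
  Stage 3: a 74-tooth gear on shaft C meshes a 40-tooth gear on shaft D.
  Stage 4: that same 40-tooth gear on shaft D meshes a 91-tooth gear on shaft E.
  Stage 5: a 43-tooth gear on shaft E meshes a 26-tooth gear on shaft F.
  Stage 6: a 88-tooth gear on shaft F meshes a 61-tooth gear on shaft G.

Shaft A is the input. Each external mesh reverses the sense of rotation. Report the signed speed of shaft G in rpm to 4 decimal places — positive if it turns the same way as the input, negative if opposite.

Stage 1 [38T→31T]: ω = 2337.0000×38/31 = 2864.7097 rpm, dir flips to −; running = −2864.7097
Stage 2 [31T→73T]: ω = 2864.7097×31/73 = 1216.5205 rpm, dir flips to +; running = +1216.5205
Stage 3 [74T→40T]: ω = 1216.5205×74/40 = 2250.5630 rpm, dir flips to −; running = −2250.5630
Stage 4 [40T→91T]: ω = 2250.5630×40/91 = 989.2585 rpm, dir flips to +; running = +989.2585
Stage 5 [43T→26T]: ω = 989.2585×43/26 = 1636.0813 rpm, dir flips to −; running = −1636.0813
Stage 6 [88T→61T]: ω = 1636.0813×88/61 = 2360.2484 rpm, dir flips to +; running = +2360.2484

+2360.2484 rpm (same as input, |ω| = 2360.2484 rpm)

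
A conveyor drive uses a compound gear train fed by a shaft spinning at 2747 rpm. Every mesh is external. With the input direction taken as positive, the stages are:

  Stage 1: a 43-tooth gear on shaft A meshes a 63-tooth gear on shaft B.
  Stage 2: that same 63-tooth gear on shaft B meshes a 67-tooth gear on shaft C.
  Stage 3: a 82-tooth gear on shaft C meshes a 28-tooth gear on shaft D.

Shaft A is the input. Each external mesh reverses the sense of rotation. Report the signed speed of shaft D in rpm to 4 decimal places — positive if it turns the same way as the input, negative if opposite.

-5163.0714 rpm (opposite to input, |ω| = 5163.0714 rpm)

Stage 1 [43T→63T]: ω = 2747.0000×43/63 = 1874.9365 rpm, dir flips to −; running = −1874.9365
Stage 2 [63T→67T]: ω = 1874.9365×63/67 = 1763.0000 rpm, dir flips to +; running = +1763.0000
Stage 3 [82T→28T]: ω = 1763.0000×82/28 = 5163.0714 rpm, dir flips to −; running = −5163.0714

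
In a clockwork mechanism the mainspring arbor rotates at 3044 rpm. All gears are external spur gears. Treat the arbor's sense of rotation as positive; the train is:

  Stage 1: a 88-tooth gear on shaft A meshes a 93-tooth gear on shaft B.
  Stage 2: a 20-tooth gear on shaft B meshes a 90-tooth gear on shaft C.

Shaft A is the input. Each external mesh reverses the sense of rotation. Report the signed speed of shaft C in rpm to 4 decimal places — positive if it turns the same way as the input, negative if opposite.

Stage 1 [88T→93T]: ω = 3044.0000×88/93 = 2880.3441 rpm, dir flips to −; running = −2880.3441
Stage 2 [20T→90T]: ω = 2880.3441×20/90 = 640.0765 rpm, dir flips to +; running = +640.0765

+640.0765 rpm (same as input, |ω| = 640.0765 rpm)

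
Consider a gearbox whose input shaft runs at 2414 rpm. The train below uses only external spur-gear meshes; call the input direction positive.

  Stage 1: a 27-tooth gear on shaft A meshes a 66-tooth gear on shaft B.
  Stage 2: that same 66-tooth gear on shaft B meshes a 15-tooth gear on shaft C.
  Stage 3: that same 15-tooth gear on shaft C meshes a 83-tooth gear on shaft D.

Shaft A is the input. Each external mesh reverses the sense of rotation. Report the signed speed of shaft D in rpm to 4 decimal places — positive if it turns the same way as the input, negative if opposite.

Stage 1 [27T→66T]: ω = 2414.0000×27/66 = 987.5455 rpm, dir flips to −; running = −987.5455
Stage 2 [66T→15T]: ω = 987.5455×66/15 = 4345.2000 rpm, dir flips to +; running = +4345.2000
Stage 3 [15T→83T]: ω = 4345.2000×15/83 = 785.2771 rpm, dir flips to −; running = −785.2771

-785.2771 rpm (opposite to input, |ω| = 785.2771 rpm)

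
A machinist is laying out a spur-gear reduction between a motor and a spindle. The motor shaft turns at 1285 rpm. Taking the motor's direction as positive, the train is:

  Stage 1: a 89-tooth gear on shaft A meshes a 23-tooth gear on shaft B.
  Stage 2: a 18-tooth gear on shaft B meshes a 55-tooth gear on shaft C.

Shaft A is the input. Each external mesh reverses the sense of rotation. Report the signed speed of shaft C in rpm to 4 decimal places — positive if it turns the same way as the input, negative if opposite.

+1627.3281 rpm (same as input, |ω| = 1627.3281 rpm)

Stage 1 [89T→23T]: ω = 1285.0000×89/23 = 4972.3913 rpm, dir flips to −; running = −4972.3913
Stage 2 [18T→55T]: ω = 4972.3913×18/55 = 1627.3281 rpm, dir flips to +; running = +1627.3281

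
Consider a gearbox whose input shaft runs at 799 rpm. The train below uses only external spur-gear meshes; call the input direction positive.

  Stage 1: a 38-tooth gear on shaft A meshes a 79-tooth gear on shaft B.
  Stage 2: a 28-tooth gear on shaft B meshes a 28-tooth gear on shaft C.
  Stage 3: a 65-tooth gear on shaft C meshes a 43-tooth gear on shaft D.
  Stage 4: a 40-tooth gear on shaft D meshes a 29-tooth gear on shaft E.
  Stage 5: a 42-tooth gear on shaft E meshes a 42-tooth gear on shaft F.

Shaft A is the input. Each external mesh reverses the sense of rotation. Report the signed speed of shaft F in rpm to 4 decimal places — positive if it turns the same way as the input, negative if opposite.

Stage 1 [38T→79T]: ω = 799.0000×38/79 = 384.3291 rpm, dir flips to −; running = −384.3291
Stage 2 [28T→28T]: ω = 384.3291×28/28 = 384.3291 rpm, dir flips to +; running = +384.3291
Stage 3 [65T→43T]: ω = 384.3291×65/43 = 580.9626 rpm, dir flips to −; running = −580.9626
Stage 4 [40T→29T]: ω = 580.9626×40/29 = 801.3277 rpm, dir flips to +; running = +801.3277
Stage 5 [42T→42T]: ω = 801.3277×42/42 = 801.3277 rpm, dir flips to −; running = −801.3277

-801.3277 rpm (opposite to input, |ω| = 801.3277 rpm)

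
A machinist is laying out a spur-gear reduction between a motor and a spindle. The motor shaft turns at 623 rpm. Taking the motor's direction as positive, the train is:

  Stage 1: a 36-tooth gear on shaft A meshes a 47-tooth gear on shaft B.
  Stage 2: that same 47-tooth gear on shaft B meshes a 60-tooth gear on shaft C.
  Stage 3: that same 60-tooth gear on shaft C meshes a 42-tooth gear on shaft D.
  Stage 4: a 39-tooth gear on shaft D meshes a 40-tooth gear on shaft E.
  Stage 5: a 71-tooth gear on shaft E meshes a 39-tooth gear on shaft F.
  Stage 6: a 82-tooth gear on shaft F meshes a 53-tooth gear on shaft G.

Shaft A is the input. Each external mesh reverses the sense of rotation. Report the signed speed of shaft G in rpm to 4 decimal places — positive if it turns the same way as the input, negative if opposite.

+1466.4849 rpm (same as input, |ω| = 1466.4849 rpm)

Stage 1 [36T→47T]: ω = 623.0000×36/47 = 477.1915 rpm, dir flips to −; running = −477.1915
Stage 2 [47T→60T]: ω = 477.1915×47/60 = 373.8000 rpm, dir flips to +; running = +373.8000
Stage 3 [60T→42T]: ω = 373.8000×60/42 = 534.0000 rpm, dir flips to −; running = −534.0000
Stage 4 [39T→40T]: ω = 534.0000×39/40 = 520.6500 rpm, dir flips to +; running = +520.6500
Stage 5 [71T→39T]: ω = 520.6500×71/39 = 947.8500 rpm, dir flips to −; running = −947.8500
Stage 6 [82T→53T]: ω = 947.8500×82/53 = 1466.4849 rpm, dir flips to +; running = +1466.4849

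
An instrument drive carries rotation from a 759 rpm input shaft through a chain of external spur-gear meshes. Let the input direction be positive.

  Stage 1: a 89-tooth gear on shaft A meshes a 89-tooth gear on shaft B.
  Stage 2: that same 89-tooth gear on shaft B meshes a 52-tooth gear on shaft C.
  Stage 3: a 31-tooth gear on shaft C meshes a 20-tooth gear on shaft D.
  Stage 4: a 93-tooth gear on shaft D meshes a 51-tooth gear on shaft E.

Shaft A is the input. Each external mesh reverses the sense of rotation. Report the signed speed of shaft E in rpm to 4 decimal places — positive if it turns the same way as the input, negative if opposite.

+3671.7484 rpm (same as input, |ω| = 3671.7484 rpm)

Stage 1 [89T→89T]: ω = 759.0000×89/89 = 759.0000 rpm, dir flips to −; running = −759.0000
Stage 2 [89T→52T]: ω = 759.0000×89/52 = 1299.0577 rpm, dir flips to +; running = +1299.0577
Stage 3 [31T→20T]: ω = 1299.0577×31/20 = 2013.5394 rpm, dir flips to −; running = −2013.5394
Stage 4 [93T→51T]: ω = 2013.5394×93/51 = 3671.7484 rpm, dir flips to +; running = +3671.7484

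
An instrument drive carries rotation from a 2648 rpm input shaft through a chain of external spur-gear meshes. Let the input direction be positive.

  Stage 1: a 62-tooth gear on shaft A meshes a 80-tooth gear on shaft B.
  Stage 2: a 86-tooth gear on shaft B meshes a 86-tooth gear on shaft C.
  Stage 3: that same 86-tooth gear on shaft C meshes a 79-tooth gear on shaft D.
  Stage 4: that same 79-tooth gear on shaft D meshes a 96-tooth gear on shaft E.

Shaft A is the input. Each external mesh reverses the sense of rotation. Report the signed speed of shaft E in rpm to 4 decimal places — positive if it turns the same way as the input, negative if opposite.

+1838.4292 rpm (same as input, |ω| = 1838.4292 rpm)

Stage 1 [62T→80T]: ω = 2648.0000×62/80 = 2052.2000 rpm, dir flips to −; running = −2052.2000
Stage 2 [86T→86T]: ω = 2052.2000×86/86 = 2052.2000 rpm, dir flips to +; running = +2052.2000
Stage 3 [86T→79T]: ω = 2052.2000×86/79 = 2234.0405 rpm, dir flips to −; running = −2234.0405
Stage 4 [79T→96T]: ω = 2234.0405×79/96 = 1838.4292 rpm, dir flips to +; running = +1838.4292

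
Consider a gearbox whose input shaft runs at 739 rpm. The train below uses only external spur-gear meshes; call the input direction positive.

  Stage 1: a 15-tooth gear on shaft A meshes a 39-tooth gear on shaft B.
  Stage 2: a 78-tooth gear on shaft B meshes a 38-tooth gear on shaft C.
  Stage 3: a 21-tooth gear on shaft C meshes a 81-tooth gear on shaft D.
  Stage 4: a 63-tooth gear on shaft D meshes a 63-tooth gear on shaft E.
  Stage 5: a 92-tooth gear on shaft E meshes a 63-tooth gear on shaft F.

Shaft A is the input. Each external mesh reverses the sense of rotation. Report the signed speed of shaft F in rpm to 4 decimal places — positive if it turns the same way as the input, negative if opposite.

Stage 1 [15T→39T]: ω = 739.0000×15/39 = 284.2308 rpm, dir flips to −; running = −284.2308
Stage 2 [78T→38T]: ω = 284.2308×78/38 = 583.4211 rpm, dir flips to +; running = +583.4211
Stage 3 [21T→81T]: ω = 583.4211×21/81 = 151.2573 rpm, dir flips to −; running = −151.2573
Stage 4 [63T→63T]: ω = 151.2573×63/63 = 151.2573 rpm, dir flips to +; running = +151.2573
Stage 5 [92T→63T]: ω = 151.2573×92/63 = 220.8837 rpm, dir flips to −; running = −220.8837

-220.8837 rpm (opposite to input, |ω| = 220.8837 rpm)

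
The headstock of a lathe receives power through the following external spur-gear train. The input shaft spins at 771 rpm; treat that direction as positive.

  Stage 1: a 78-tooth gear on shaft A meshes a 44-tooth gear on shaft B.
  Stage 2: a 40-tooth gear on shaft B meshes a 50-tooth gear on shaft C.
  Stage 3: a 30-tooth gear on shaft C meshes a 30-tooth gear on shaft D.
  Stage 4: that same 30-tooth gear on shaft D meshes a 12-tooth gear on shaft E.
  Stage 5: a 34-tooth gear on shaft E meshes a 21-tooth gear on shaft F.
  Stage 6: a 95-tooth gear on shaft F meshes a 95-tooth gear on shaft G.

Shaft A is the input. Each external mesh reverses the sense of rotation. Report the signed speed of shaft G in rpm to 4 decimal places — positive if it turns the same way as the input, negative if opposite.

Stage 1 [78T→44T]: ω = 771.0000×78/44 = 1366.7727 rpm, dir flips to −; running = −1366.7727
Stage 2 [40T→50T]: ω = 1366.7727×40/50 = 1093.4182 rpm, dir flips to +; running = +1093.4182
Stage 3 [30T→30T]: ω = 1093.4182×30/30 = 1093.4182 rpm, dir flips to −; running = −1093.4182
Stage 4 [30T→12T]: ω = 1093.4182×30/12 = 2733.5455 rpm, dir flips to +; running = +2733.5455
Stage 5 [34T→21T]: ω = 2733.5455×34/21 = 4425.7403 rpm, dir flips to −; running = −4425.7403
Stage 6 [95T→95T]: ω = 4425.7403×95/95 = 4425.7403 rpm, dir flips to +; running = +4425.7403

+4425.7403 rpm (same as input, |ω| = 4425.7403 rpm)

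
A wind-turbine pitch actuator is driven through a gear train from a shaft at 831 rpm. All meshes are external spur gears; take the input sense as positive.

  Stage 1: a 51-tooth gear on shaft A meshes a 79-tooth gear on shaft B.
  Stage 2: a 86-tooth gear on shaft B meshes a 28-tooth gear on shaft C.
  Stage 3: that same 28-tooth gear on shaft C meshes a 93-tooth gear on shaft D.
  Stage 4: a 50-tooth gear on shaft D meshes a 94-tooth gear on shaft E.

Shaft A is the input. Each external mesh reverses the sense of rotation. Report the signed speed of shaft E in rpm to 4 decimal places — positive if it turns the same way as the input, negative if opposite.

Stage 1 [51T→79T]: ω = 831.0000×51/79 = 536.4684 rpm, dir flips to −; running = −536.4684
Stage 2 [86T→28T]: ω = 536.4684×86/28 = 1647.7242 rpm, dir flips to +; running = +1647.7242
Stage 3 [28T→93T]: ω = 1647.7242×28/93 = 496.0890 rpm, dir flips to −; running = −496.0890
Stage 4 [50T→94T]: ω = 496.0890×50/94 = 263.8771 rpm, dir flips to +; running = +263.8771

+263.8771 rpm (same as input, |ω| = 263.8771 rpm)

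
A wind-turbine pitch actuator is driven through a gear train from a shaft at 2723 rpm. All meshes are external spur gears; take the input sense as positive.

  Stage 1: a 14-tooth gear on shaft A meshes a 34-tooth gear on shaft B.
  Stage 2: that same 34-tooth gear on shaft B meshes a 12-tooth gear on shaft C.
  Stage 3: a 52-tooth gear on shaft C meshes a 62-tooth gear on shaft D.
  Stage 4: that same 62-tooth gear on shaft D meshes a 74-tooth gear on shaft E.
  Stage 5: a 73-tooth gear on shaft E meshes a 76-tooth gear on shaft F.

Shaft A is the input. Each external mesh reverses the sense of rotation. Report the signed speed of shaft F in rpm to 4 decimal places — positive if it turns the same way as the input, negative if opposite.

-2144.2495 rpm (opposite to input, |ω| = 2144.2495 rpm)

Stage 1 [14T→34T]: ω = 2723.0000×14/34 = 1121.2353 rpm, dir flips to −; running = −1121.2353
Stage 2 [34T→12T]: ω = 1121.2353×34/12 = 3176.8333 rpm, dir flips to +; running = +3176.8333
Stage 3 [52T→62T]: ω = 3176.8333×52/62 = 2664.4409 rpm, dir flips to −; running = −2664.4409
Stage 4 [62T→74T]: ω = 2664.4409×62/74 = 2232.3694 rpm, dir flips to +; running = +2232.3694
Stage 5 [73T→76T]: ω = 2232.3694×73/76 = 2144.2495 rpm, dir flips to −; running = −2144.2495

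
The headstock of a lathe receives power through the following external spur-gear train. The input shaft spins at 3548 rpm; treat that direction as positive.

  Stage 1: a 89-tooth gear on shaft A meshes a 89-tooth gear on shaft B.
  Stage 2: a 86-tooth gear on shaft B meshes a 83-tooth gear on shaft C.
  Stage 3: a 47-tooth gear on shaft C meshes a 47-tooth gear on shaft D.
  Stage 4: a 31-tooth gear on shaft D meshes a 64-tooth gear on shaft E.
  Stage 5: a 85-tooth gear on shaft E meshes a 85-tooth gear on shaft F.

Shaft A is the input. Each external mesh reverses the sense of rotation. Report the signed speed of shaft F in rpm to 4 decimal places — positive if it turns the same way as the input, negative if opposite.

Stage 1 [89T→89T]: ω = 3548.0000×89/89 = 3548.0000 rpm, dir flips to −; running = −3548.0000
Stage 2 [86T→83T]: ω = 3548.0000×86/83 = 3676.2410 rpm, dir flips to +; running = +3676.2410
Stage 3 [47T→47T]: ω = 3676.2410×47/47 = 3676.2410 rpm, dir flips to −; running = −3676.2410
Stage 4 [31T→64T]: ω = 3676.2410×31/64 = 1780.6792 rpm, dir flips to +; running = +1780.6792
Stage 5 [85T→85T]: ω = 1780.6792×85/85 = 1780.6792 rpm, dir flips to −; running = −1780.6792

-1780.6792 rpm (opposite to input, |ω| = 1780.6792 rpm)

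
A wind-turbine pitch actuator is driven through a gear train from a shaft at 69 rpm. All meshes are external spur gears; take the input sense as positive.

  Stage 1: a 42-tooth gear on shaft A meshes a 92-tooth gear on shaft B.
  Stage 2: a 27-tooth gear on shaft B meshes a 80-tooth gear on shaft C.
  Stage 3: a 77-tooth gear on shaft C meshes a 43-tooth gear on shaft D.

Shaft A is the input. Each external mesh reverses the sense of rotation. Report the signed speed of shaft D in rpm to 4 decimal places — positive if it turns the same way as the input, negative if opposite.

-19.0374 rpm (opposite to input, |ω| = 19.0374 rpm)

Stage 1 [42T→92T]: ω = 69.0000×42/92 = 31.5000 rpm, dir flips to −; running = −31.5000
Stage 2 [27T→80T]: ω = 31.5000×27/80 = 10.6312 rpm, dir flips to +; running = +10.6312
Stage 3 [77T→43T]: ω = 10.6312×77/43 = 19.0374 rpm, dir flips to −; running = −19.0374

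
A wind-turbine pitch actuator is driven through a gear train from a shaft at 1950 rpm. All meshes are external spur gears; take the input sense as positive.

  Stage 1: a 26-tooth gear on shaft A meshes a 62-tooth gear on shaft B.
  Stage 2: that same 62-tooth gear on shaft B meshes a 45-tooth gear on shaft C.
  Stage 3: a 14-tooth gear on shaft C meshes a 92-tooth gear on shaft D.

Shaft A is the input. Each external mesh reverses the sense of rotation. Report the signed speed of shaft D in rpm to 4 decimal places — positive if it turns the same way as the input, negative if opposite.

-171.4493 rpm (opposite to input, |ω| = 171.4493 rpm)

Stage 1 [26T→62T]: ω = 1950.0000×26/62 = 817.7419 rpm, dir flips to −; running = −817.7419
Stage 2 [62T→45T]: ω = 817.7419×62/45 = 1126.6667 rpm, dir flips to +; running = +1126.6667
Stage 3 [14T→92T]: ω = 1126.6667×14/92 = 171.4493 rpm, dir flips to −; running = −171.4493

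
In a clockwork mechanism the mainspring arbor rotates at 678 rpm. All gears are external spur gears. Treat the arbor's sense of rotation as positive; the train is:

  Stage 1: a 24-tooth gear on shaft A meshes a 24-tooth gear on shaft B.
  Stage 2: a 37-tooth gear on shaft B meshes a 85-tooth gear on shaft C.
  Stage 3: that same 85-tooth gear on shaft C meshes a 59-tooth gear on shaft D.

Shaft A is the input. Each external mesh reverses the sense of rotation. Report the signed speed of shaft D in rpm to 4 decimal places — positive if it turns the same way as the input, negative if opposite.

Stage 1 [24T→24T]: ω = 678.0000×24/24 = 678.0000 rpm, dir flips to −; running = −678.0000
Stage 2 [37T→85T]: ω = 678.0000×37/85 = 295.1294 rpm, dir flips to +; running = +295.1294
Stage 3 [85T→59T]: ω = 295.1294×85/59 = 425.1864 rpm, dir flips to −; running = −425.1864

-425.1864 rpm (opposite to input, |ω| = 425.1864 rpm)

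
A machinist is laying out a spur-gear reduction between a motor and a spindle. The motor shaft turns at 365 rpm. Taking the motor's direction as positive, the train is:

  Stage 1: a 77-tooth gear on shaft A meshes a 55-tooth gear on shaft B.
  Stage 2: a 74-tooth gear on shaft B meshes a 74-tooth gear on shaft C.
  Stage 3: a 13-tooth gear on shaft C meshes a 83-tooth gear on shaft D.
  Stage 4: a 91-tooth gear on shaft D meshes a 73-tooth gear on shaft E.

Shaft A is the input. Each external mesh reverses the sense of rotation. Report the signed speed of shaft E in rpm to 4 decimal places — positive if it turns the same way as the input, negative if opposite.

+99.7711 rpm (same as input, |ω| = 99.7711 rpm)

Stage 1 [77T→55T]: ω = 365.0000×77/55 = 511.0000 rpm, dir flips to −; running = −511.0000
Stage 2 [74T→74T]: ω = 511.0000×74/74 = 511.0000 rpm, dir flips to +; running = +511.0000
Stage 3 [13T→83T]: ω = 511.0000×13/83 = 80.0361 rpm, dir flips to −; running = −80.0361
Stage 4 [91T→73T]: ω = 80.0361×91/73 = 99.7711 rpm, dir flips to +; running = +99.7711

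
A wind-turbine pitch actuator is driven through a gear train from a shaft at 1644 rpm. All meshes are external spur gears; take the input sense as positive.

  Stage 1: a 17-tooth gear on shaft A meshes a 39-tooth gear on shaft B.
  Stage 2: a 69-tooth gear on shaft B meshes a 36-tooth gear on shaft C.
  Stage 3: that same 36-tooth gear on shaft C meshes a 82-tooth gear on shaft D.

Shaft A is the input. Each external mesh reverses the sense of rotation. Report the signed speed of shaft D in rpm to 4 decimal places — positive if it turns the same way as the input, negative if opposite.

Stage 1 [17T→39T]: ω = 1644.0000×17/39 = 716.6154 rpm, dir flips to −; running = −716.6154
Stage 2 [69T→36T]: ω = 716.6154×69/36 = 1373.5128 rpm, dir flips to +; running = +1373.5128
Stage 3 [36T→82T]: ω = 1373.5128×36/82 = 603.0056 rpm, dir flips to −; running = −603.0056

-603.0056 rpm (opposite to input, |ω| = 603.0056 rpm)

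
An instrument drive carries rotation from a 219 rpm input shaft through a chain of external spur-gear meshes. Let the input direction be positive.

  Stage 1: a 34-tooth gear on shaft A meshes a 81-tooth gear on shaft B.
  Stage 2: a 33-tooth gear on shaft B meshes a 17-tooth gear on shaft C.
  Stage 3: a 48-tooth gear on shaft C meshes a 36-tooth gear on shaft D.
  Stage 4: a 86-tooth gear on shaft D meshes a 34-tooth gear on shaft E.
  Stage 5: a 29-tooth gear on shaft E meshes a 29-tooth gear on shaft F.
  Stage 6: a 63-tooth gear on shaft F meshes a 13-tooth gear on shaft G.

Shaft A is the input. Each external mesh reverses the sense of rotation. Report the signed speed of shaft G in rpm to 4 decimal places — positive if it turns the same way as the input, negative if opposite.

+2916.4766 rpm (same as input, |ω| = 2916.4766 rpm)

Stage 1 [34T→81T]: ω = 219.0000×34/81 = 91.9259 rpm, dir flips to −; running = −91.9259
Stage 2 [33T→17T]: ω = 91.9259×33/17 = 178.4444 rpm, dir flips to +; running = +178.4444
Stage 3 [48T→36T]: ω = 178.4444×48/36 = 237.9259 rpm, dir flips to −; running = −237.9259
Stage 4 [86T→34T]: ω = 237.9259×86/34 = 601.8126 rpm, dir flips to +; running = +601.8126
Stage 5 [29T→29T]: ω = 601.8126×29/29 = 601.8126 rpm, dir flips to −; running = −601.8126
Stage 6 [63T→13T]: ω = 601.8126×63/13 = 2916.4766 rpm, dir flips to +; running = +2916.4766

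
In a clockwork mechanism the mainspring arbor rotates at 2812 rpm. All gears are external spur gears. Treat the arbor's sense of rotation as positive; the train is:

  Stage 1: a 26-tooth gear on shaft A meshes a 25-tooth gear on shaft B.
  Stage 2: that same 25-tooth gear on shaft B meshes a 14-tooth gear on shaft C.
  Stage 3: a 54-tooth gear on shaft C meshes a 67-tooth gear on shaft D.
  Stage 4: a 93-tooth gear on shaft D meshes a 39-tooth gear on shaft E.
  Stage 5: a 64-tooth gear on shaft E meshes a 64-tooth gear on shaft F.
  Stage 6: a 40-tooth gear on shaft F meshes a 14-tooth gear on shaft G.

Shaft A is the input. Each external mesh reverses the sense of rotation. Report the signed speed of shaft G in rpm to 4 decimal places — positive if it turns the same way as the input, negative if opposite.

Stage 1 [26T→25T]: ω = 2812.0000×26/25 = 2924.4800 rpm, dir flips to −; running = −2924.4800
Stage 2 [25T→14T]: ω = 2924.4800×25/14 = 5222.2857 rpm, dir flips to +; running = +5222.2857
Stage 3 [54T→67T]: ω = 5222.2857×54/67 = 4209.0064 rpm, dir flips to −; running = −4209.0064
Stage 4 [93T→39T]: ω = 4209.0064×93/39 = 10036.8614 rpm, dir flips to +; running = +10036.8614
Stage 5 [64T→64T]: ω = 10036.8614×64/64 = 10036.8614 rpm, dir flips to −; running = −10036.8614
Stage 6 [40T→14T]: ω = 10036.8614×40/14 = 28676.7469 rpm, dir flips to +; running = +28676.7469

+28676.7469 rpm (same as input, |ω| = 28676.7469 rpm)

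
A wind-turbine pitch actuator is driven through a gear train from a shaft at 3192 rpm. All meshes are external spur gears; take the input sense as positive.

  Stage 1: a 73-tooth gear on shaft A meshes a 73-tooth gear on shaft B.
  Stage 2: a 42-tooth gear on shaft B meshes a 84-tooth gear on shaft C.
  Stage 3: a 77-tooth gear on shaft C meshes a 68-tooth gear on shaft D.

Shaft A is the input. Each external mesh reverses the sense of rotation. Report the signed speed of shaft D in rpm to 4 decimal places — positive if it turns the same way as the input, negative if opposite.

Stage 1 [73T→73T]: ω = 3192.0000×73/73 = 3192.0000 rpm, dir flips to −; running = −3192.0000
Stage 2 [42T→84T]: ω = 3192.0000×42/84 = 1596.0000 rpm, dir flips to +; running = +1596.0000
Stage 3 [77T→68T]: ω = 1596.0000×77/68 = 1807.2353 rpm, dir flips to −; running = −1807.2353

-1807.2353 rpm (opposite to input, |ω| = 1807.2353 rpm)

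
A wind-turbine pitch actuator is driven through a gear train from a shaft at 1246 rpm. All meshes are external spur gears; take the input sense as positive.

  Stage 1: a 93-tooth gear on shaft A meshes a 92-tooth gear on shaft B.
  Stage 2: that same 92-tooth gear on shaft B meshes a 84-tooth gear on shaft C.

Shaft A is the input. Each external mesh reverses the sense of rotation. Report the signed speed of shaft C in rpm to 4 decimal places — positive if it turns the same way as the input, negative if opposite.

+1379.5000 rpm (same as input, |ω| = 1379.5000 rpm)

Stage 1 [93T→92T]: ω = 1246.0000×93/92 = 1259.5435 rpm, dir flips to −; running = −1259.5435
Stage 2 [92T→84T]: ω = 1259.5435×92/84 = 1379.5000 rpm, dir flips to +; running = +1379.5000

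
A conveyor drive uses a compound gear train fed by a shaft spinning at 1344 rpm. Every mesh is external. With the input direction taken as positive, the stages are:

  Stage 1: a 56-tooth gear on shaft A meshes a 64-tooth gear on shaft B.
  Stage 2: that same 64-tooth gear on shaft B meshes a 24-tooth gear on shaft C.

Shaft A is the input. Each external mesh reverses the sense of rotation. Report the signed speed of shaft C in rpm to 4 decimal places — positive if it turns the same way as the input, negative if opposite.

Stage 1 [56T→64T]: ω = 1344.0000×56/64 = 1176.0000 rpm, dir flips to −; running = −1176.0000
Stage 2 [64T→24T]: ω = 1176.0000×64/24 = 3136.0000 rpm, dir flips to +; running = +3136.0000

+3136.0000 rpm (same as input, |ω| = 3136.0000 rpm)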